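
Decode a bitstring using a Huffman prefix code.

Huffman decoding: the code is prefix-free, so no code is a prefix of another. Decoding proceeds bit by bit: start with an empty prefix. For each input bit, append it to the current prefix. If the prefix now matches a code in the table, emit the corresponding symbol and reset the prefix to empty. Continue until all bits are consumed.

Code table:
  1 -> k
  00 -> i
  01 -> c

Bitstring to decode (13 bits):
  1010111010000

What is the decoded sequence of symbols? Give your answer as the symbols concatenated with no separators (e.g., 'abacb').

Answer: kcckkcii

Derivation:
Bit 0: prefix='1' -> emit 'k', reset
Bit 1: prefix='0' (no match yet)
Bit 2: prefix='01' -> emit 'c', reset
Bit 3: prefix='0' (no match yet)
Bit 4: prefix='01' -> emit 'c', reset
Bit 5: prefix='1' -> emit 'k', reset
Bit 6: prefix='1' -> emit 'k', reset
Bit 7: prefix='0' (no match yet)
Bit 8: prefix='01' -> emit 'c', reset
Bit 9: prefix='0' (no match yet)
Bit 10: prefix='00' -> emit 'i', reset
Bit 11: prefix='0' (no match yet)
Bit 12: prefix='00' -> emit 'i', reset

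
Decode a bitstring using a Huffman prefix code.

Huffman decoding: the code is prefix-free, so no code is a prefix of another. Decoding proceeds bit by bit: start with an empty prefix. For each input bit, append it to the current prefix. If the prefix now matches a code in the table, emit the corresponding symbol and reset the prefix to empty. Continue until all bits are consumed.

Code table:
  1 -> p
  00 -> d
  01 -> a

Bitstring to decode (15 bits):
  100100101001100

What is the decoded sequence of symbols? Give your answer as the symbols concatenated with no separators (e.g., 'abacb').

Bit 0: prefix='1' -> emit 'p', reset
Bit 1: prefix='0' (no match yet)
Bit 2: prefix='00' -> emit 'd', reset
Bit 3: prefix='1' -> emit 'p', reset
Bit 4: prefix='0' (no match yet)
Bit 5: prefix='00' -> emit 'd', reset
Bit 6: prefix='1' -> emit 'p', reset
Bit 7: prefix='0' (no match yet)
Bit 8: prefix='01' -> emit 'a', reset
Bit 9: prefix='0' (no match yet)
Bit 10: prefix='00' -> emit 'd', reset
Bit 11: prefix='1' -> emit 'p', reset
Bit 12: prefix='1' -> emit 'p', reset
Bit 13: prefix='0' (no match yet)
Bit 14: prefix='00' -> emit 'd', reset

Answer: pdpdpadppd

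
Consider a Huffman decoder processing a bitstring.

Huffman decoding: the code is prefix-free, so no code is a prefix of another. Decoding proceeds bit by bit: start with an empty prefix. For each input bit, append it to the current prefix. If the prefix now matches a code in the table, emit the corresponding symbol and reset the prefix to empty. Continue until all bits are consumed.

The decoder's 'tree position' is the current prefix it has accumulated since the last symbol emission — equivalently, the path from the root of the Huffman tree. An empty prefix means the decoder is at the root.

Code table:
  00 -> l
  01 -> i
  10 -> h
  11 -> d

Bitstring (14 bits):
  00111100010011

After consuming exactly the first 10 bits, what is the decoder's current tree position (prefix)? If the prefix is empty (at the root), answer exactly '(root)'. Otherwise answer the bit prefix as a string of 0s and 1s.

Bit 0: prefix='0' (no match yet)
Bit 1: prefix='00' -> emit 'l', reset
Bit 2: prefix='1' (no match yet)
Bit 3: prefix='11' -> emit 'd', reset
Bit 4: prefix='1' (no match yet)
Bit 5: prefix='11' -> emit 'd', reset
Bit 6: prefix='0' (no match yet)
Bit 7: prefix='00' -> emit 'l', reset
Bit 8: prefix='0' (no match yet)
Bit 9: prefix='01' -> emit 'i', reset

Answer: (root)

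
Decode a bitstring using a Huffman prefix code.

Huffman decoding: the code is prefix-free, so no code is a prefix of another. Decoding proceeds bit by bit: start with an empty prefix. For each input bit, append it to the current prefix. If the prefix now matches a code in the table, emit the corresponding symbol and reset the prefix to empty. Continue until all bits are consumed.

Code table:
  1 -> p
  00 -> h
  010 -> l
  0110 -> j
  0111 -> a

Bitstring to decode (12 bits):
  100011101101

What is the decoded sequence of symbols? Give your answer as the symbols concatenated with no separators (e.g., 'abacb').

Answer: phajp

Derivation:
Bit 0: prefix='1' -> emit 'p', reset
Bit 1: prefix='0' (no match yet)
Bit 2: prefix='00' -> emit 'h', reset
Bit 3: prefix='0' (no match yet)
Bit 4: prefix='01' (no match yet)
Bit 5: prefix='011' (no match yet)
Bit 6: prefix='0111' -> emit 'a', reset
Bit 7: prefix='0' (no match yet)
Bit 8: prefix='01' (no match yet)
Bit 9: prefix='011' (no match yet)
Bit 10: prefix='0110' -> emit 'j', reset
Bit 11: prefix='1' -> emit 'p', reset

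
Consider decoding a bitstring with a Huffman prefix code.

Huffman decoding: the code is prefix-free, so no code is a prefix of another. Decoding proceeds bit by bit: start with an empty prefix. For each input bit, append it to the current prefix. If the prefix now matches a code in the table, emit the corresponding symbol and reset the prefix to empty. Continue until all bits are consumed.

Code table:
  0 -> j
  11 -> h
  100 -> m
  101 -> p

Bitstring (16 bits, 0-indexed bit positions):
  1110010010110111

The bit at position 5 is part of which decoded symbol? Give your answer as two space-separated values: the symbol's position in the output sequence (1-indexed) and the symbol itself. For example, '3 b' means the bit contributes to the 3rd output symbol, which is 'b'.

Bit 0: prefix='1' (no match yet)
Bit 1: prefix='11' -> emit 'h', reset
Bit 2: prefix='1' (no match yet)
Bit 3: prefix='10' (no match yet)
Bit 4: prefix='100' -> emit 'm', reset
Bit 5: prefix='1' (no match yet)
Bit 6: prefix='10' (no match yet)
Bit 7: prefix='100' -> emit 'm', reset
Bit 8: prefix='1' (no match yet)
Bit 9: prefix='10' (no match yet)

Answer: 3 m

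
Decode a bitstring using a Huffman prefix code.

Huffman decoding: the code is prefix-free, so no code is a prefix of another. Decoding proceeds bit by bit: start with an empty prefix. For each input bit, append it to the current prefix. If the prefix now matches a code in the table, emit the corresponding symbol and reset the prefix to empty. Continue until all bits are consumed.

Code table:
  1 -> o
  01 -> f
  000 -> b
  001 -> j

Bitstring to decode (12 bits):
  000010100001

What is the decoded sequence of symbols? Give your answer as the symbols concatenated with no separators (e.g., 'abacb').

Bit 0: prefix='0' (no match yet)
Bit 1: prefix='00' (no match yet)
Bit 2: prefix='000' -> emit 'b', reset
Bit 3: prefix='0' (no match yet)
Bit 4: prefix='01' -> emit 'f', reset
Bit 5: prefix='0' (no match yet)
Bit 6: prefix='01' -> emit 'f', reset
Bit 7: prefix='0' (no match yet)
Bit 8: prefix='00' (no match yet)
Bit 9: prefix='000' -> emit 'b', reset
Bit 10: prefix='0' (no match yet)
Bit 11: prefix='01' -> emit 'f', reset

Answer: bffbf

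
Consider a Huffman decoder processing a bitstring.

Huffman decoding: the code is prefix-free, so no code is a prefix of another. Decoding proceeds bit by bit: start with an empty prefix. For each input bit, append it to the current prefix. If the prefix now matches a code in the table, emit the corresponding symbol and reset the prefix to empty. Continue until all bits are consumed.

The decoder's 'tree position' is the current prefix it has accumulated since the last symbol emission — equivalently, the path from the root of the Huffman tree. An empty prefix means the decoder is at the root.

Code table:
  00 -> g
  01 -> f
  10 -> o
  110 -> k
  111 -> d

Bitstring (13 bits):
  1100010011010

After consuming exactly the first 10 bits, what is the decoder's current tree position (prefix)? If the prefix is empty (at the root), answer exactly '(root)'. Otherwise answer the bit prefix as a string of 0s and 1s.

Bit 0: prefix='1' (no match yet)
Bit 1: prefix='11' (no match yet)
Bit 2: prefix='110' -> emit 'k', reset
Bit 3: prefix='0' (no match yet)
Bit 4: prefix='00' -> emit 'g', reset
Bit 5: prefix='1' (no match yet)
Bit 6: prefix='10' -> emit 'o', reset
Bit 7: prefix='0' (no match yet)
Bit 8: prefix='01' -> emit 'f', reset
Bit 9: prefix='1' (no match yet)

Answer: 1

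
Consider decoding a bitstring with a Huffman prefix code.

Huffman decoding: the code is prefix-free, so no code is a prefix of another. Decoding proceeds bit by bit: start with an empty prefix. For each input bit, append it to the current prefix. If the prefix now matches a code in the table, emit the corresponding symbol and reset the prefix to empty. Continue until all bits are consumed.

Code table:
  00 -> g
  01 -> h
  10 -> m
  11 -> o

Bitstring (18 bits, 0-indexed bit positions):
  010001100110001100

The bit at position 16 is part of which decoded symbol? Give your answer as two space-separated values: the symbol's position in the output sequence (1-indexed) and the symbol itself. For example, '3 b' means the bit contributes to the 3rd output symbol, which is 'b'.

Bit 0: prefix='0' (no match yet)
Bit 1: prefix='01' -> emit 'h', reset
Bit 2: prefix='0' (no match yet)
Bit 3: prefix='00' -> emit 'g', reset
Bit 4: prefix='0' (no match yet)
Bit 5: prefix='01' -> emit 'h', reset
Bit 6: prefix='1' (no match yet)
Bit 7: prefix='10' -> emit 'm', reset
Bit 8: prefix='0' (no match yet)
Bit 9: prefix='01' -> emit 'h', reset
Bit 10: prefix='1' (no match yet)
Bit 11: prefix='10' -> emit 'm', reset
Bit 12: prefix='0' (no match yet)
Bit 13: prefix='00' -> emit 'g', reset
Bit 14: prefix='1' (no match yet)
Bit 15: prefix='11' -> emit 'o', reset
Bit 16: prefix='0' (no match yet)
Bit 17: prefix='00' -> emit 'g', reset

Answer: 9 g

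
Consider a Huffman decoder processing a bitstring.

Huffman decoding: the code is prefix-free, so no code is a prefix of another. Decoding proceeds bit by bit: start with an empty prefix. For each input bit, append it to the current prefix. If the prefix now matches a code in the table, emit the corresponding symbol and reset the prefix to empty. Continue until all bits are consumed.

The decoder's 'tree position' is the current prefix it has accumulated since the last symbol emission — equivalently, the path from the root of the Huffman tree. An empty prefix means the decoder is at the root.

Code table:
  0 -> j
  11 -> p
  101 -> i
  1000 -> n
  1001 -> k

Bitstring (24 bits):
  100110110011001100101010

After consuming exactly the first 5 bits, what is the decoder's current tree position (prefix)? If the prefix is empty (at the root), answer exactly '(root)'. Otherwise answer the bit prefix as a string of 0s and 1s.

Bit 0: prefix='1' (no match yet)
Bit 1: prefix='10' (no match yet)
Bit 2: prefix='100' (no match yet)
Bit 3: prefix='1001' -> emit 'k', reset
Bit 4: prefix='1' (no match yet)

Answer: 1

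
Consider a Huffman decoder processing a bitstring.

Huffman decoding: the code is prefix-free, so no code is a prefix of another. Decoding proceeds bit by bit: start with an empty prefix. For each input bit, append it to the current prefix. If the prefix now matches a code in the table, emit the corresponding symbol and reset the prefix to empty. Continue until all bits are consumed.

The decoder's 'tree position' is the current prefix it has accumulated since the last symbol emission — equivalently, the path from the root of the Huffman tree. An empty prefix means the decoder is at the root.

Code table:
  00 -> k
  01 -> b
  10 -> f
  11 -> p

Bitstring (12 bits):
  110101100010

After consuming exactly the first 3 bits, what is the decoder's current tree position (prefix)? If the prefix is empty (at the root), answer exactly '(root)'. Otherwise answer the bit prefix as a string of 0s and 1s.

Bit 0: prefix='1' (no match yet)
Bit 1: prefix='11' -> emit 'p', reset
Bit 2: prefix='0' (no match yet)

Answer: 0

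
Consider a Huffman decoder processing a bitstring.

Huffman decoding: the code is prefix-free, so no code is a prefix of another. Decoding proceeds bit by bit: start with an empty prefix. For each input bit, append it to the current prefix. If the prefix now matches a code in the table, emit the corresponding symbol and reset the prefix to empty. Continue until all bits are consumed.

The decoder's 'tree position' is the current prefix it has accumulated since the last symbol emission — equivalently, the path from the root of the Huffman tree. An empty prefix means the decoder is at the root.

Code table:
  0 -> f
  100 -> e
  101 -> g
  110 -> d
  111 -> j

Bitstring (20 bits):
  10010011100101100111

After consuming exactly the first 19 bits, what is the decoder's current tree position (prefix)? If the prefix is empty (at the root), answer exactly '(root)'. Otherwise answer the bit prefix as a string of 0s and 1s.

Answer: 11

Derivation:
Bit 0: prefix='1' (no match yet)
Bit 1: prefix='10' (no match yet)
Bit 2: prefix='100' -> emit 'e', reset
Bit 3: prefix='1' (no match yet)
Bit 4: prefix='10' (no match yet)
Bit 5: prefix='100' -> emit 'e', reset
Bit 6: prefix='1' (no match yet)
Bit 7: prefix='11' (no match yet)
Bit 8: prefix='111' -> emit 'j', reset
Bit 9: prefix='0' -> emit 'f', reset
Bit 10: prefix='0' -> emit 'f', reset
Bit 11: prefix='1' (no match yet)
Bit 12: prefix='10' (no match yet)
Bit 13: prefix='101' -> emit 'g', reset
Bit 14: prefix='1' (no match yet)
Bit 15: prefix='10' (no match yet)
Bit 16: prefix='100' -> emit 'e', reset
Bit 17: prefix='1' (no match yet)
Bit 18: prefix='11' (no match yet)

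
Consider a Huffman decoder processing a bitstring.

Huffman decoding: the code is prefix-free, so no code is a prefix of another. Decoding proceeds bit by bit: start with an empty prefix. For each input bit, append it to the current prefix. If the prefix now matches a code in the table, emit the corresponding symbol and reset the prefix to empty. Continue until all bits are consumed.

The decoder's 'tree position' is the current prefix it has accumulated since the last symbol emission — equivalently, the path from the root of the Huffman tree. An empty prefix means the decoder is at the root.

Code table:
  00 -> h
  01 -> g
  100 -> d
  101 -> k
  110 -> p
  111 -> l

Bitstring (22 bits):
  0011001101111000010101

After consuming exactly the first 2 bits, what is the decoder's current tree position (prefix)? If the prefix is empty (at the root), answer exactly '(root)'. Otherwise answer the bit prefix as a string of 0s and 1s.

Answer: (root)

Derivation:
Bit 0: prefix='0' (no match yet)
Bit 1: prefix='00' -> emit 'h', reset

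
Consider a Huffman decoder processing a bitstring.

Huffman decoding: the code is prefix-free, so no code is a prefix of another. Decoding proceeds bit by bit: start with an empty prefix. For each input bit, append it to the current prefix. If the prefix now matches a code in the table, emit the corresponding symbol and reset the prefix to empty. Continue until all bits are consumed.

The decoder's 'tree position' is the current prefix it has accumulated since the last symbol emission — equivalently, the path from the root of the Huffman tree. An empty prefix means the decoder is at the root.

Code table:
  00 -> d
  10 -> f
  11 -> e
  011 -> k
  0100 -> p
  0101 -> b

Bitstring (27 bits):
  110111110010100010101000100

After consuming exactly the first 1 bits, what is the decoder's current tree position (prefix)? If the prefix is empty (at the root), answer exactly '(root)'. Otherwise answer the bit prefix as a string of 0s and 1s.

Answer: 1

Derivation:
Bit 0: prefix='1' (no match yet)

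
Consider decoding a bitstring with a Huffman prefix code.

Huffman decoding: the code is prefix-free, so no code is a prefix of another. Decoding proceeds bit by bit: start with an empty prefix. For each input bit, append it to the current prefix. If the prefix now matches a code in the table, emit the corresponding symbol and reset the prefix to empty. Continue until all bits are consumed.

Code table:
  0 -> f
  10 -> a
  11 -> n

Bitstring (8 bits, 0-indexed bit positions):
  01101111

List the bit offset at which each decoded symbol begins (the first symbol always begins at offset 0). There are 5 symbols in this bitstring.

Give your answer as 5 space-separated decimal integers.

Bit 0: prefix='0' -> emit 'f', reset
Bit 1: prefix='1' (no match yet)
Bit 2: prefix='11' -> emit 'n', reset
Bit 3: prefix='0' -> emit 'f', reset
Bit 4: prefix='1' (no match yet)
Bit 5: prefix='11' -> emit 'n', reset
Bit 6: prefix='1' (no match yet)
Bit 7: prefix='11' -> emit 'n', reset

Answer: 0 1 3 4 6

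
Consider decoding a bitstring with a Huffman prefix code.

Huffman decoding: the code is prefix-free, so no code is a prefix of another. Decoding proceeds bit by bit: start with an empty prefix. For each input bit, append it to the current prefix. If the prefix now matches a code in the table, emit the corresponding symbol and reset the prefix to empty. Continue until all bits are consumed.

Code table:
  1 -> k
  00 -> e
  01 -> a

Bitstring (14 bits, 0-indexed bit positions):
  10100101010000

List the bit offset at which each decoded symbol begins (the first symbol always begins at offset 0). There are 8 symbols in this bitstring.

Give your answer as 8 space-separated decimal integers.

Answer: 0 1 3 5 6 8 10 12

Derivation:
Bit 0: prefix='1' -> emit 'k', reset
Bit 1: prefix='0' (no match yet)
Bit 2: prefix='01' -> emit 'a', reset
Bit 3: prefix='0' (no match yet)
Bit 4: prefix='00' -> emit 'e', reset
Bit 5: prefix='1' -> emit 'k', reset
Bit 6: prefix='0' (no match yet)
Bit 7: prefix='01' -> emit 'a', reset
Bit 8: prefix='0' (no match yet)
Bit 9: prefix='01' -> emit 'a', reset
Bit 10: prefix='0' (no match yet)
Bit 11: prefix='00' -> emit 'e', reset
Bit 12: prefix='0' (no match yet)
Bit 13: prefix='00' -> emit 'e', reset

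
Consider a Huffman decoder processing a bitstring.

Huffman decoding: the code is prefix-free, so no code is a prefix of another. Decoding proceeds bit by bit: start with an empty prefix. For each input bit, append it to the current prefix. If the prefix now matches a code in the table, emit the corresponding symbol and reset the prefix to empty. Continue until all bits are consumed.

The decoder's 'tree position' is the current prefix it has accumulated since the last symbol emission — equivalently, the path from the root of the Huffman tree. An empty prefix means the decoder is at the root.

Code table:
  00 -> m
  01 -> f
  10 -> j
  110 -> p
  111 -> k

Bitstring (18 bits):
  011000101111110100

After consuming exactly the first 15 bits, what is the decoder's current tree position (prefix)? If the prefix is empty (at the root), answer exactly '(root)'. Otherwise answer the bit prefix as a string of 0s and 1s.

Bit 0: prefix='0' (no match yet)
Bit 1: prefix='01' -> emit 'f', reset
Bit 2: prefix='1' (no match yet)
Bit 3: prefix='10' -> emit 'j', reset
Bit 4: prefix='0' (no match yet)
Bit 5: prefix='00' -> emit 'm', reset
Bit 6: prefix='1' (no match yet)
Bit 7: prefix='10' -> emit 'j', reset
Bit 8: prefix='1' (no match yet)
Bit 9: prefix='11' (no match yet)
Bit 10: prefix='111' -> emit 'k', reset
Bit 11: prefix='1' (no match yet)
Bit 12: prefix='11' (no match yet)
Bit 13: prefix='111' -> emit 'k', reset
Bit 14: prefix='0' (no match yet)

Answer: 0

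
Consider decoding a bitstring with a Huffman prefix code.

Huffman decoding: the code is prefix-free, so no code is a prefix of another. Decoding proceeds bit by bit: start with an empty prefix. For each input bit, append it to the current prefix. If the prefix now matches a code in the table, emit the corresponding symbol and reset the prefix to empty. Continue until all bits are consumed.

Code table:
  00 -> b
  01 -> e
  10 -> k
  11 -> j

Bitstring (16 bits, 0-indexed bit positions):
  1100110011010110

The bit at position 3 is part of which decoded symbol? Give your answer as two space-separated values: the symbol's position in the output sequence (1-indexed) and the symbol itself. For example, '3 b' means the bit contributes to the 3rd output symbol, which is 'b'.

Bit 0: prefix='1' (no match yet)
Bit 1: prefix='11' -> emit 'j', reset
Bit 2: prefix='0' (no match yet)
Bit 3: prefix='00' -> emit 'b', reset
Bit 4: prefix='1' (no match yet)
Bit 5: prefix='11' -> emit 'j', reset
Bit 6: prefix='0' (no match yet)
Bit 7: prefix='00' -> emit 'b', reset

Answer: 2 b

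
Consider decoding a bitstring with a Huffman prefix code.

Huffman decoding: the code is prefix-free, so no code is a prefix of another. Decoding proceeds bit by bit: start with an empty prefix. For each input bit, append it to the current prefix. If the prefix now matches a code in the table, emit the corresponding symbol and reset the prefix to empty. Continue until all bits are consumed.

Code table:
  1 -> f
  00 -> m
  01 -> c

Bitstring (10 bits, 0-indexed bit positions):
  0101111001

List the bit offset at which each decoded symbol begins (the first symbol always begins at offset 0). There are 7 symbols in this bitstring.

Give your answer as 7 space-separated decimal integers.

Answer: 0 2 4 5 6 7 9

Derivation:
Bit 0: prefix='0' (no match yet)
Bit 1: prefix='01' -> emit 'c', reset
Bit 2: prefix='0' (no match yet)
Bit 3: prefix='01' -> emit 'c', reset
Bit 4: prefix='1' -> emit 'f', reset
Bit 5: prefix='1' -> emit 'f', reset
Bit 6: prefix='1' -> emit 'f', reset
Bit 7: prefix='0' (no match yet)
Bit 8: prefix='00' -> emit 'm', reset
Bit 9: prefix='1' -> emit 'f', reset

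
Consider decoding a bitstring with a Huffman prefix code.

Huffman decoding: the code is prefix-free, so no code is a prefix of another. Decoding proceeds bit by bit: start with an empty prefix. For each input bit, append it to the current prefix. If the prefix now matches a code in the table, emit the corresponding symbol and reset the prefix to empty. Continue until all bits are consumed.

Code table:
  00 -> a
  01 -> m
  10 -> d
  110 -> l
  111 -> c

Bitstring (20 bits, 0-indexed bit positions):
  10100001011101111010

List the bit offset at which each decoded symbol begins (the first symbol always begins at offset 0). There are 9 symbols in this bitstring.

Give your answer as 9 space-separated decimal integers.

Answer: 0 2 4 6 8 10 13 16 18

Derivation:
Bit 0: prefix='1' (no match yet)
Bit 1: prefix='10' -> emit 'd', reset
Bit 2: prefix='1' (no match yet)
Bit 3: prefix='10' -> emit 'd', reset
Bit 4: prefix='0' (no match yet)
Bit 5: prefix='00' -> emit 'a', reset
Bit 6: prefix='0' (no match yet)
Bit 7: prefix='01' -> emit 'm', reset
Bit 8: prefix='0' (no match yet)
Bit 9: prefix='01' -> emit 'm', reset
Bit 10: prefix='1' (no match yet)
Bit 11: prefix='11' (no match yet)
Bit 12: prefix='110' -> emit 'l', reset
Bit 13: prefix='1' (no match yet)
Bit 14: prefix='11' (no match yet)
Bit 15: prefix='111' -> emit 'c', reset
Bit 16: prefix='1' (no match yet)
Bit 17: prefix='10' -> emit 'd', reset
Bit 18: prefix='1' (no match yet)
Bit 19: prefix='10' -> emit 'd', reset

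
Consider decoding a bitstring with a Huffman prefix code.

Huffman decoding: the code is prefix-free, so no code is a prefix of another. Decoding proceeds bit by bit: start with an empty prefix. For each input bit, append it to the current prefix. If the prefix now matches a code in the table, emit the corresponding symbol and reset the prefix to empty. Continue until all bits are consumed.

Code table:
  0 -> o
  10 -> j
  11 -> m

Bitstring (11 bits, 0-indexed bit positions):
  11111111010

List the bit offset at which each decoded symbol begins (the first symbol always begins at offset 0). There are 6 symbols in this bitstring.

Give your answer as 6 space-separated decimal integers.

Bit 0: prefix='1' (no match yet)
Bit 1: prefix='11' -> emit 'm', reset
Bit 2: prefix='1' (no match yet)
Bit 3: prefix='11' -> emit 'm', reset
Bit 4: prefix='1' (no match yet)
Bit 5: prefix='11' -> emit 'm', reset
Bit 6: prefix='1' (no match yet)
Bit 7: prefix='11' -> emit 'm', reset
Bit 8: prefix='0' -> emit 'o', reset
Bit 9: prefix='1' (no match yet)
Bit 10: prefix='10' -> emit 'j', reset

Answer: 0 2 4 6 8 9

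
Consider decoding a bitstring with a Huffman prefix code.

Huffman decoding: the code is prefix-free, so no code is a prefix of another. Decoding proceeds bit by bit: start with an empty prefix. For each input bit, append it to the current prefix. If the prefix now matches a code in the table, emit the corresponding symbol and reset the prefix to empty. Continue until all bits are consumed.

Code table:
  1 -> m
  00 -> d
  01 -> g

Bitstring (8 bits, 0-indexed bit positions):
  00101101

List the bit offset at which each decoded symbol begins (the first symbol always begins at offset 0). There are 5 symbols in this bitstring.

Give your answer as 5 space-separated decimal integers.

Bit 0: prefix='0' (no match yet)
Bit 1: prefix='00' -> emit 'd', reset
Bit 2: prefix='1' -> emit 'm', reset
Bit 3: prefix='0' (no match yet)
Bit 4: prefix='01' -> emit 'g', reset
Bit 5: prefix='1' -> emit 'm', reset
Bit 6: prefix='0' (no match yet)
Bit 7: prefix='01' -> emit 'g', reset

Answer: 0 2 3 5 6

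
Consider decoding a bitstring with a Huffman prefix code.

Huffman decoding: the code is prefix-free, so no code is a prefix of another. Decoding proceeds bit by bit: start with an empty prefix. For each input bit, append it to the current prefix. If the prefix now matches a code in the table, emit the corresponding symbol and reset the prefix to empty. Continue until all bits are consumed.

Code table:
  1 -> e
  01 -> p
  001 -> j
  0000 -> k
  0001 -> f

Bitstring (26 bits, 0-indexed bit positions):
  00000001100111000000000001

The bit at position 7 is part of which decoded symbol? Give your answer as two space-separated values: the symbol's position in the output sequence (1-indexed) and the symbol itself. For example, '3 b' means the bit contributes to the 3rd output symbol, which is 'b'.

Answer: 2 f

Derivation:
Bit 0: prefix='0' (no match yet)
Bit 1: prefix='00' (no match yet)
Bit 2: prefix='000' (no match yet)
Bit 3: prefix='0000' -> emit 'k', reset
Bit 4: prefix='0' (no match yet)
Bit 5: prefix='00' (no match yet)
Bit 6: prefix='000' (no match yet)
Bit 7: prefix='0001' -> emit 'f', reset
Bit 8: prefix='1' -> emit 'e', reset
Bit 9: prefix='0' (no match yet)
Bit 10: prefix='00' (no match yet)
Bit 11: prefix='001' -> emit 'j', reset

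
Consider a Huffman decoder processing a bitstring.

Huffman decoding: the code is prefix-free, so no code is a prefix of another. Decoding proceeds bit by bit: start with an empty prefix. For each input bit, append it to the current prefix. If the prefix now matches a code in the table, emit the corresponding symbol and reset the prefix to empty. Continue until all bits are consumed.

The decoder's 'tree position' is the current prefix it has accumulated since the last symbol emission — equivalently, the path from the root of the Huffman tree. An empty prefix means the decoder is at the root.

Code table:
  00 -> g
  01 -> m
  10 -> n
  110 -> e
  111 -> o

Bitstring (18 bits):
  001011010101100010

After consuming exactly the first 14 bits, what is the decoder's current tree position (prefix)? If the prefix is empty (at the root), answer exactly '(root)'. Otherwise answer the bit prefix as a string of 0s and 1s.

Answer: (root)

Derivation:
Bit 0: prefix='0' (no match yet)
Bit 1: prefix='00' -> emit 'g', reset
Bit 2: prefix='1' (no match yet)
Bit 3: prefix='10' -> emit 'n', reset
Bit 4: prefix='1' (no match yet)
Bit 5: prefix='11' (no match yet)
Bit 6: prefix='110' -> emit 'e', reset
Bit 7: prefix='1' (no match yet)
Bit 8: prefix='10' -> emit 'n', reset
Bit 9: prefix='1' (no match yet)
Bit 10: prefix='10' -> emit 'n', reset
Bit 11: prefix='1' (no match yet)
Bit 12: prefix='11' (no match yet)
Bit 13: prefix='110' -> emit 'e', reset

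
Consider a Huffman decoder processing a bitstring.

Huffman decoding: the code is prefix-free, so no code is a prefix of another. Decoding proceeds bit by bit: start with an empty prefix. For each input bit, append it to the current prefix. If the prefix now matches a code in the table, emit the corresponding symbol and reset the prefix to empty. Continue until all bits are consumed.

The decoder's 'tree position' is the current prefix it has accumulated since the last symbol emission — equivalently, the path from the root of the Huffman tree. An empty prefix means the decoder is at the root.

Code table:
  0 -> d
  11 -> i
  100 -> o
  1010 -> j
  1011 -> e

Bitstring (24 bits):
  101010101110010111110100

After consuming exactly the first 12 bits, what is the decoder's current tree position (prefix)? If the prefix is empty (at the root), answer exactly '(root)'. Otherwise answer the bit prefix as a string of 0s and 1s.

Bit 0: prefix='1' (no match yet)
Bit 1: prefix='10' (no match yet)
Bit 2: prefix='101' (no match yet)
Bit 3: prefix='1010' -> emit 'j', reset
Bit 4: prefix='1' (no match yet)
Bit 5: prefix='10' (no match yet)
Bit 6: prefix='101' (no match yet)
Bit 7: prefix='1010' -> emit 'j', reset
Bit 8: prefix='1' (no match yet)
Bit 9: prefix='11' -> emit 'i', reset
Bit 10: prefix='1' (no match yet)
Bit 11: prefix='10' (no match yet)

Answer: 10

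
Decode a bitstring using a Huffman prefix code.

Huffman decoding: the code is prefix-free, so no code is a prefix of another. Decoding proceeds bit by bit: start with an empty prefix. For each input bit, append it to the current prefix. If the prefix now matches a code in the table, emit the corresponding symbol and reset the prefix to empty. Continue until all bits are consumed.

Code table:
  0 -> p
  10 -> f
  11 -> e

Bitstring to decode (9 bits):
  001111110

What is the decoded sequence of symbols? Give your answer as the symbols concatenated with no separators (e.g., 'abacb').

Answer: ppeeep

Derivation:
Bit 0: prefix='0' -> emit 'p', reset
Bit 1: prefix='0' -> emit 'p', reset
Bit 2: prefix='1' (no match yet)
Bit 3: prefix='11' -> emit 'e', reset
Bit 4: prefix='1' (no match yet)
Bit 5: prefix='11' -> emit 'e', reset
Bit 6: prefix='1' (no match yet)
Bit 7: prefix='11' -> emit 'e', reset
Bit 8: prefix='0' -> emit 'p', reset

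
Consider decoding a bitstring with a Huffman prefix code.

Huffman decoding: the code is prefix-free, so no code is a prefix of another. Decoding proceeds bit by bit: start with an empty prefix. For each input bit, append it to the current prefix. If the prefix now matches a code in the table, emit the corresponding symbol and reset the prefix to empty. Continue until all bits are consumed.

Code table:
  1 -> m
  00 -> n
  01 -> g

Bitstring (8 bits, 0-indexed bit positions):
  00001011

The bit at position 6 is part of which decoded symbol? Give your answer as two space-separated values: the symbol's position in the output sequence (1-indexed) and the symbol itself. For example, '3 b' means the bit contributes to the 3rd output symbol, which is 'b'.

Answer: 4 g

Derivation:
Bit 0: prefix='0' (no match yet)
Bit 1: prefix='00' -> emit 'n', reset
Bit 2: prefix='0' (no match yet)
Bit 3: prefix='00' -> emit 'n', reset
Bit 4: prefix='1' -> emit 'm', reset
Bit 5: prefix='0' (no match yet)
Bit 6: prefix='01' -> emit 'g', reset
Bit 7: prefix='1' -> emit 'm', reset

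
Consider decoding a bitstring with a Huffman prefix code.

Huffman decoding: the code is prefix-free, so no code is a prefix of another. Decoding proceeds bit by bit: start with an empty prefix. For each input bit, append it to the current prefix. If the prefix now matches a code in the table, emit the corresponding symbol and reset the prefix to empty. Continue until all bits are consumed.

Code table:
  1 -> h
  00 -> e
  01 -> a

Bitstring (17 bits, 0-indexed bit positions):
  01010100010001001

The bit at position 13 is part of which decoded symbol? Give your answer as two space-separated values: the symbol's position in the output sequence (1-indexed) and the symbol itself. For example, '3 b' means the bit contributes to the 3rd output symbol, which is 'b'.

Bit 0: prefix='0' (no match yet)
Bit 1: prefix='01' -> emit 'a', reset
Bit 2: prefix='0' (no match yet)
Bit 3: prefix='01' -> emit 'a', reset
Bit 4: prefix='0' (no match yet)
Bit 5: prefix='01' -> emit 'a', reset
Bit 6: prefix='0' (no match yet)
Bit 7: prefix='00' -> emit 'e', reset
Bit 8: prefix='0' (no match yet)
Bit 9: prefix='01' -> emit 'a', reset
Bit 10: prefix='0' (no match yet)
Bit 11: prefix='00' -> emit 'e', reset
Bit 12: prefix='0' (no match yet)
Bit 13: prefix='01' -> emit 'a', reset
Bit 14: prefix='0' (no match yet)
Bit 15: prefix='00' -> emit 'e', reset
Bit 16: prefix='1' -> emit 'h', reset

Answer: 7 a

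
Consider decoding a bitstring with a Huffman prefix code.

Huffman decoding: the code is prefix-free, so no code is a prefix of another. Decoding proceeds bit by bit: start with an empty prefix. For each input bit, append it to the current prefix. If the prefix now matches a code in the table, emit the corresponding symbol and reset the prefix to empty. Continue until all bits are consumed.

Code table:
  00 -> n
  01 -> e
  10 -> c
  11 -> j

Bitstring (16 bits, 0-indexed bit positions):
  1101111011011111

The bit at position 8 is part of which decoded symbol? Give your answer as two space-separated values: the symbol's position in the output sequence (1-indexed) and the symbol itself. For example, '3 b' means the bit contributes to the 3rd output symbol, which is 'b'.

Bit 0: prefix='1' (no match yet)
Bit 1: prefix='11' -> emit 'j', reset
Bit 2: prefix='0' (no match yet)
Bit 3: prefix='01' -> emit 'e', reset
Bit 4: prefix='1' (no match yet)
Bit 5: prefix='11' -> emit 'j', reset
Bit 6: prefix='1' (no match yet)
Bit 7: prefix='10' -> emit 'c', reset
Bit 8: prefix='1' (no match yet)
Bit 9: prefix='11' -> emit 'j', reset
Bit 10: prefix='0' (no match yet)
Bit 11: prefix='01' -> emit 'e', reset
Bit 12: prefix='1' (no match yet)

Answer: 5 j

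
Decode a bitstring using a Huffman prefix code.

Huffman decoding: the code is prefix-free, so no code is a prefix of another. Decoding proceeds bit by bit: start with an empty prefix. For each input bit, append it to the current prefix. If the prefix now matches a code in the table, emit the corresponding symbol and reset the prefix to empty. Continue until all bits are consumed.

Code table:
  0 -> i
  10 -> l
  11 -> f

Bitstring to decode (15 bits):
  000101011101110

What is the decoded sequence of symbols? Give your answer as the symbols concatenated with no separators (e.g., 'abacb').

Answer: iiillflfl

Derivation:
Bit 0: prefix='0' -> emit 'i', reset
Bit 1: prefix='0' -> emit 'i', reset
Bit 2: prefix='0' -> emit 'i', reset
Bit 3: prefix='1' (no match yet)
Bit 4: prefix='10' -> emit 'l', reset
Bit 5: prefix='1' (no match yet)
Bit 6: prefix='10' -> emit 'l', reset
Bit 7: prefix='1' (no match yet)
Bit 8: prefix='11' -> emit 'f', reset
Bit 9: prefix='1' (no match yet)
Bit 10: prefix='10' -> emit 'l', reset
Bit 11: prefix='1' (no match yet)
Bit 12: prefix='11' -> emit 'f', reset
Bit 13: prefix='1' (no match yet)
Bit 14: prefix='10' -> emit 'l', reset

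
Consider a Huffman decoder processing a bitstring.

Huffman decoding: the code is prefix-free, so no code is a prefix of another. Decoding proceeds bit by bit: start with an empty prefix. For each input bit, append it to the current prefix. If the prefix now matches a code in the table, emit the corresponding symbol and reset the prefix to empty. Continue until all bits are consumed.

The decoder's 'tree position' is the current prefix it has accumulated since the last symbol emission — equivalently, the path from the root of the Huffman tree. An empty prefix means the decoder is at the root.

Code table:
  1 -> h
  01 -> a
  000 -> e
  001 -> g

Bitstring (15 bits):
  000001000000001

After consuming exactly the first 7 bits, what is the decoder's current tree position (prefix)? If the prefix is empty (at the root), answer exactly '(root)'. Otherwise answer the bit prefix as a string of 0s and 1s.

Bit 0: prefix='0' (no match yet)
Bit 1: prefix='00' (no match yet)
Bit 2: prefix='000' -> emit 'e', reset
Bit 3: prefix='0' (no match yet)
Bit 4: prefix='00' (no match yet)
Bit 5: prefix='001' -> emit 'g', reset
Bit 6: prefix='0' (no match yet)

Answer: 0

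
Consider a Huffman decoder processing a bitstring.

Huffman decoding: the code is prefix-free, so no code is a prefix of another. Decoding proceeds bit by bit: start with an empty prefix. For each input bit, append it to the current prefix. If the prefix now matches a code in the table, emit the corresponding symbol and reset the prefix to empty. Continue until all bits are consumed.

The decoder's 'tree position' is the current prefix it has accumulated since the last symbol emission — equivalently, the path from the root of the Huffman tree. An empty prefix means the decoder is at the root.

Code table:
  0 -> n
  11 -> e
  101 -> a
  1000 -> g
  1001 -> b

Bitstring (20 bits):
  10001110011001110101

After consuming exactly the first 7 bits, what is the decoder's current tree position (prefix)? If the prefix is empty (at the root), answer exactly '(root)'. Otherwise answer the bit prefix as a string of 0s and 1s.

Answer: 1

Derivation:
Bit 0: prefix='1' (no match yet)
Bit 1: prefix='10' (no match yet)
Bit 2: prefix='100' (no match yet)
Bit 3: prefix='1000' -> emit 'g', reset
Bit 4: prefix='1' (no match yet)
Bit 5: prefix='11' -> emit 'e', reset
Bit 6: prefix='1' (no match yet)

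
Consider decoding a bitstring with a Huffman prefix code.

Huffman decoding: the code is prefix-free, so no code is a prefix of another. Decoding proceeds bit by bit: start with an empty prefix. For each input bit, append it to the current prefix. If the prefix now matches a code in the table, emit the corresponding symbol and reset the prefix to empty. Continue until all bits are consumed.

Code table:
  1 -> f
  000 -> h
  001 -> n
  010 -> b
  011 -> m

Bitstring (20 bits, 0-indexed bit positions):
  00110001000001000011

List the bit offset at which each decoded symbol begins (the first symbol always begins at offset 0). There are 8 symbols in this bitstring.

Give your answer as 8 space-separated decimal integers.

Bit 0: prefix='0' (no match yet)
Bit 1: prefix='00' (no match yet)
Bit 2: prefix='001' -> emit 'n', reset
Bit 3: prefix='1' -> emit 'f', reset
Bit 4: prefix='0' (no match yet)
Bit 5: prefix='00' (no match yet)
Bit 6: prefix='000' -> emit 'h', reset
Bit 7: prefix='1' -> emit 'f', reset
Bit 8: prefix='0' (no match yet)
Bit 9: prefix='00' (no match yet)
Bit 10: prefix='000' -> emit 'h', reset
Bit 11: prefix='0' (no match yet)
Bit 12: prefix='00' (no match yet)
Bit 13: prefix='001' -> emit 'n', reset
Bit 14: prefix='0' (no match yet)
Bit 15: prefix='00' (no match yet)
Bit 16: prefix='000' -> emit 'h', reset
Bit 17: prefix='0' (no match yet)
Bit 18: prefix='01' (no match yet)
Bit 19: prefix='011' -> emit 'm', reset

Answer: 0 3 4 7 8 11 14 17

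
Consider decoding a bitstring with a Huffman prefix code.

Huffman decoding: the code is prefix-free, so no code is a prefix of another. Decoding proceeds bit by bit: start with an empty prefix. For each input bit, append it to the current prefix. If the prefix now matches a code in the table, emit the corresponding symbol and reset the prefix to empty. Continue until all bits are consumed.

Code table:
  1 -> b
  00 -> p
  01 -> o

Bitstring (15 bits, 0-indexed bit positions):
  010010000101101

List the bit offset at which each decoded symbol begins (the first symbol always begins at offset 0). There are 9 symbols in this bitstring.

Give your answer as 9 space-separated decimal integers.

Answer: 0 2 4 5 7 9 10 12 13

Derivation:
Bit 0: prefix='0' (no match yet)
Bit 1: prefix='01' -> emit 'o', reset
Bit 2: prefix='0' (no match yet)
Bit 3: prefix='00' -> emit 'p', reset
Bit 4: prefix='1' -> emit 'b', reset
Bit 5: prefix='0' (no match yet)
Bit 6: prefix='00' -> emit 'p', reset
Bit 7: prefix='0' (no match yet)
Bit 8: prefix='00' -> emit 'p', reset
Bit 9: prefix='1' -> emit 'b', reset
Bit 10: prefix='0' (no match yet)
Bit 11: prefix='01' -> emit 'o', reset
Bit 12: prefix='1' -> emit 'b', reset
Bit 13: prefix='0' (no match yet)
Bit 14: prefix='01' -> emit 'o', reset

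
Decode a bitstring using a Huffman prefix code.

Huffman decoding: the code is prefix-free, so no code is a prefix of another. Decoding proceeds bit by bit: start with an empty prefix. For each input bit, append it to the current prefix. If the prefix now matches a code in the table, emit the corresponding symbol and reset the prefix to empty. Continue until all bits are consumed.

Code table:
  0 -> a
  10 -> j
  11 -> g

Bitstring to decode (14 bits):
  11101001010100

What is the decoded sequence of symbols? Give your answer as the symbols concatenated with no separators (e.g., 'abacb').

Bit 0: prefix='1' (no match yet)
Bit 1: prefix='11' -> emit 'g', reset
Bit 2: prefix='1' (no match yet)
Bit 3: prefix='10' -> emit 'j', reset
Bit 4: prefix='1' (no match yet)
Bit 5: prefix='10' -> emit 'j', reset
Bit 6: prefix='0' -> emit 'a', reset
Bit 7: prefix='1' (no match yet)
Bit 8: prefix='10' -> emit 'j', reset
Bit 9: prefix='1' (no match yet)
Bit 10: prefix='10' -> emit 'j', reset
Bit 11: prefix='1' (no match yet)
Bit 12: prefix='10' -> emit 'j', reset
Bit 13: prefix='0' -> emit 'a', reset

Answer: gjjajjja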